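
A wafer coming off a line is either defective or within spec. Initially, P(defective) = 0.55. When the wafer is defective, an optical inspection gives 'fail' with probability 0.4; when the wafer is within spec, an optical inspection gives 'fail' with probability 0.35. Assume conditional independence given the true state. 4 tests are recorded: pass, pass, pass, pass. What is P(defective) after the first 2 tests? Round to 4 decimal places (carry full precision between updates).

0.5101

Each posterior becomes the prior for the next update.
After 'pass': P(defective) = 0.6·0.5500 / (0.6·0.5500 + 0.65·0.4500) ≈ 0.5301
After 'pass': P(defective) = 0.6·0.5301 / (0.6·0.5301 + 0.65·0.4699) ≈ 0.5101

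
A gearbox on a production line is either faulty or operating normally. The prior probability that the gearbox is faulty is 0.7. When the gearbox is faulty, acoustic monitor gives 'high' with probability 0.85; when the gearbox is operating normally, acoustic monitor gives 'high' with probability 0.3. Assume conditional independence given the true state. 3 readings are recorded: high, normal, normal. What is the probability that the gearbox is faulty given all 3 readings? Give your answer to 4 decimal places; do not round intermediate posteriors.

0.2329

After 'high': P(faulty) = 0.85·0.7000 / (0.85·0.7000 + 0.3·0.3000) ≈ 0.8686
After 'normal': P(faulty) = 0.15·0.8686 / (0.15·0.8686 + 0.7·0.1314) ≈ 0.5862
After 'normal': P(faulty) = 0.15·0.5862 / (0.15·0.5862 + 0.7·0.4138) ≈ 0.2329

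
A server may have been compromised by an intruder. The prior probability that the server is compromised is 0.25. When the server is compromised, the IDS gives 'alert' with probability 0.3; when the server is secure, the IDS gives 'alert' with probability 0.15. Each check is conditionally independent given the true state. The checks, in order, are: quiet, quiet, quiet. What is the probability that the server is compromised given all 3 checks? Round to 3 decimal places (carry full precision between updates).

0.157

After 'quiet': P(compromised) = 0.7·0.2500 / (0.7·0.2500 + 0.85·0.7500) ≈ 0.2154
After 'quiet': P(compromised) = 0.7·0.2154 / (0.7·0.2154 + 0.85·0.7846) ≈ 0.1844
After 'quiet': P(compromised) = 0.7·0.1844 / (0.7·0.1844 + 0.85·0.8156) ≈ 0.1570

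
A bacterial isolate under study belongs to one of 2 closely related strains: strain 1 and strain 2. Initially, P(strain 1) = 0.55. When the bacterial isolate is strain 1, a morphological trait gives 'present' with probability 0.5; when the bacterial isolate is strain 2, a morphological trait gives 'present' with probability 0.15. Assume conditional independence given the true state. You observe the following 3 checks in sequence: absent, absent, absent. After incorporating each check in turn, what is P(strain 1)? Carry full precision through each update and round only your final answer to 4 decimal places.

0.1992

After 'absent': P(strain 1) = 0.5·0.5500 / (0.5·0.5500 + 0.85·0.4500) ≈ 0.4183
After 'absent': P(strain 1) = 0.5·0.4183 / (0.5·0.4183 + 0.85·0.5817) ≈ 0.2972
After 'absent': P(strain 1) = 0.5·0.2972 / (0.5·0.2972 + 0.85·0.7028) ≈ 0.1992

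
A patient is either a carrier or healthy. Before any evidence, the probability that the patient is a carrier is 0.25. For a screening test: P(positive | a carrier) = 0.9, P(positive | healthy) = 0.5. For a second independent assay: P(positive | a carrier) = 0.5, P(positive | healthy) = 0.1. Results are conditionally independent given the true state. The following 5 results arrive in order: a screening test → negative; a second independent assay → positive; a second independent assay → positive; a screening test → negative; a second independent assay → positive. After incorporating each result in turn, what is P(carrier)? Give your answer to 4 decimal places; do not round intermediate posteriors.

After a screening test='negative': P(carrier) = 0.1·0.2500 / (0.1·0.2500 + 0.5·0.7500) ≈ 0.0625
After a second independent assay='positive': P(carrier) = 0.5·0.0625 / (0.5·0.0625 + 0.1·0.9375) ≈ 0.2500
After a second independent assay='positive': P(carrier) = 0.5·0.2500 / (0.5·0.2500 + 0.1·0.7500) ≈ 0.6250
After a screening test='negative': P(carrier) = 0.1·0.6250 / (0.1·0.6250 + 0.5·0.3750) ≈ 0.2500
After a second independent assay='positive': P(carrier) = 0.5·0.2500 / (0.5·0.2500 + 0.1·0.7500) ≈ 0.6250

0.6250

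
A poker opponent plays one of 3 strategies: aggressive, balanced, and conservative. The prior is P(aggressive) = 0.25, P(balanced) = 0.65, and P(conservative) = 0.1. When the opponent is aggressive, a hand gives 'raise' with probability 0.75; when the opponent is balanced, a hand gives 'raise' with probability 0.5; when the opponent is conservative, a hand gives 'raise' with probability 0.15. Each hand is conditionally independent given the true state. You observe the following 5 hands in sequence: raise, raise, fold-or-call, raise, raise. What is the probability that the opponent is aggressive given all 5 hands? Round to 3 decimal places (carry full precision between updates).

0.493

After 'raise': normaliser = 0.75·0.2500 + 0.5·0.6500 + 0.15·0.1000; P(aggressive) ≈ 0.3555, P(balanced) ≈ 0.6161, P(conservative) ≈ 0.0284
After 'raise': normaliser = 0.75·0.3555 + 0.5·0.6161 + 0.15·0.0284; P(aggressive) ≈ 0.4605, P(balanced) ≈ 0.5321, P(conservative) ≈ 0.0074
After 'fold-or-call': normaliser = 0.25·0.4605 + 0.5·0.5321 + 0.85·0.0074; P(aggressive) ≈ 0.2971, P(balanced) ≈ 0.6867, P(conservative) ≈ 0.0162
After 'raise': normaliser = 0.75·0.2971 + 0.5·0.6867 + 0.15·0.0162; P(aggressive) ≈ 0.3919, P(balanced) ≈ 0.6038, P(conservative) ≈ 0.0043
After 'raise': normaliser = 0.75·0.3919 + 0.5·0.6038 + 0.15·0.0043; P(aggressive) ≈ 0.4928, P(balanced) ≈ 0.5062, P(conservative) ≈ 0.0011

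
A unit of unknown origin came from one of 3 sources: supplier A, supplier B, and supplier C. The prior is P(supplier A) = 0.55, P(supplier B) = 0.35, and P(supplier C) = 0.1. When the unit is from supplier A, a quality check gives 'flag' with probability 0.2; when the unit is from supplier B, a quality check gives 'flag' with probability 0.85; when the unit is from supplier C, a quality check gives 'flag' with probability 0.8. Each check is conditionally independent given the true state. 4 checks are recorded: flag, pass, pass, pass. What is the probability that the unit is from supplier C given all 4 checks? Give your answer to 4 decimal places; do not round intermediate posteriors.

0.0110

After 'flag': normaliser = 0.2·0.5500 + 0.85·0.3500 + 0.8·0.1000; P(supplier A) ≈ 0.2256, P(supplier B) ≈ 0.6103, P(supplier C) ≈ 0.1641
After 'pass': normaliser = 0.8·0.2256 + 0.15·0.6103 + 0.2·0.1641; P(supplier A) ≈ 0.5921, P(supplier B) ≈ 0.3003, P(supplier C) ≈ 0.1077
After 'pass': normaliser = 0.8·0.5921 + 0.15·0.3003 + 0.2·0.1077; P(supplier A) ≈ 0.8768, P(supplier B) ≈ 0.0834, P(supplier C) ≈ 0.0399
After 'pass': normaliser = 0.8·0.8768 + 0.15·0.0834 + 0.2·0.0399; P(supplier A) ≈ 0.9716, P(supplier B) ≈ 0.0173, P(supplier C) ≈ 0.0110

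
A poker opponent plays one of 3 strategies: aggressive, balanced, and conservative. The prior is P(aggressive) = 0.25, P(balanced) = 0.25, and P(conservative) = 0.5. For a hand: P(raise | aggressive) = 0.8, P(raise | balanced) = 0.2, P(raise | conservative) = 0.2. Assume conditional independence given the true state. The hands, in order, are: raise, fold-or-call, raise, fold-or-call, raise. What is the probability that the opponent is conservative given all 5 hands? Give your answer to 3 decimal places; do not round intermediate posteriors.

After 'raise': normaliser = 0.8·0.2500 + 0.2·0.2500 + 0.2·0.5000; P(aggressive) ≈ 0.5714, P(balanced) ≈ 0.1429, P(conservative) ≈ 0.2857
After 'fold-or-call': normaliser = 0.2·0.5714 + 0.8·0.1429 + 0.8·0.2857; P(aggressive) ≈ 0.2500, P(balanced) ≈ 0.2500, P(conservative) ≈ 0.5000
After 'raise': normaliser = 0.8·0.2500 + 0.2·0.2500 + 0.2·0.5000; P(aggressive) ≈ 0.5714, P(balanced) ≈ 0.1429, P(conservative) ≈ 0.2857
After 'fold-or-call': normaliser = 0.2·0.5714 + 0.8·0.1429 + 0.8·0.2857; P(aggressive) ≈ 0.2500, P(balanced) ≈ 0.2500, P(conservative) ≈ 0.5000
After 'raise': normaliser = 0.8·0.2500 + 0.2·0.2500 + 0.2·0.5000; P(aggressive) ≈ 0.5714, P(balanced) ≈ 0.1429, P(conservative) ≈ 0.2857

0.286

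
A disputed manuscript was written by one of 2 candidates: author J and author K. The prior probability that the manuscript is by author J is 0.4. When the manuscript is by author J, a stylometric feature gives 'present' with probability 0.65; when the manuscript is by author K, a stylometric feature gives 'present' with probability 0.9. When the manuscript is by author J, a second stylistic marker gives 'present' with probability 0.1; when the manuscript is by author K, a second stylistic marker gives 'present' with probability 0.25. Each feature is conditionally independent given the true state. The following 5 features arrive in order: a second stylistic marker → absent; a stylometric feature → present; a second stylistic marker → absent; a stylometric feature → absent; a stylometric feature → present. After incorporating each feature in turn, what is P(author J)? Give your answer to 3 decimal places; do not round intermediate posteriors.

After a second stylistic marker='absent': P(author J) = 0.9·0.4000 / (0.9·0.4000 + 0.75·0.6000) ≈ 0.4444
After a stylometric feature='present': P(author J) = 0.65·0.4444 / (0.65·0.4444 + 0.9·0.5556) ≈ 0.3662
After a second stylistic marker='absent': P(author J) = 0.9·0.3662 / (0.9·0.3662 + 0.75·0.6338) ≈ 0.4094
After a stylometric feature='absent': P(author J) = 0.35·0.4094 / (0.35·0.4094 + 0.1·0.5906) ≈ 0.7082
After a stylometric feature='present': P(author J) = 0.65·0.7082 / (0.65·0.7082 + 0.9·0.2918) ≈ 0.6367

0.637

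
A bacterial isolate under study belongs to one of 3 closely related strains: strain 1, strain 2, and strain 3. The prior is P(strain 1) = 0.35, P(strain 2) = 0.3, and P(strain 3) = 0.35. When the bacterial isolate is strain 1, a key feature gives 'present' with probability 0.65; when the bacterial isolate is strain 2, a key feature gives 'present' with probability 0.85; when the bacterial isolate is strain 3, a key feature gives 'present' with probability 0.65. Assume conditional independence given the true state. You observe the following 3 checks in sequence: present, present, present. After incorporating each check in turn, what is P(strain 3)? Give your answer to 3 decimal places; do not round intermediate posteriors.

After 'present': normaliser = 0.65·0.3500 + 0.85·0.3000 + 0.65·0.3500; P(strain 1) ≈ 0.3204, P(strain 2) ≈ 0.3592, P(strain 3) ≈ 0.3204
After 'present': normaliser = 0.65·0.3204 + 0.85·0.3592 + 0.65·0.3204; P(strain 1) ≈ 0.2885, P(strain 2) ≈ 0.4229, P(strain 3) ≈ 0.2885
After 'present': normaliser = 0.65·0.2885 + 0.85·0.4229 + 0.65·0.2885; P(strain 1) ≈ 0.2553, P(strain 2) ≈ 0.4894, P(strain 3) ≈ 0.2553

0.255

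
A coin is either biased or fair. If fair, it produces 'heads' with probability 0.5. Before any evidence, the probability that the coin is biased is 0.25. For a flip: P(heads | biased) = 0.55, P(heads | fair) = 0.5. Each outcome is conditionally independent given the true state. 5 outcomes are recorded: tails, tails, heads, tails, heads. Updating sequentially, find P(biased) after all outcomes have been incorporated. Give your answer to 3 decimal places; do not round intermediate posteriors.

Each posterior becomes the prior for the next update.
After 'tails': P(biased) = 0.45·0.2500 / (0.45·0.2500 + 0.5·0.7500) ≈ 0.2308
After 'tails': P(biased) = 0.45·0.2308 / (0.45·0.2308 + 0.5·0.7692) ≈ 0.2126
After 'heads': P(biased) = 0.55·0.2126 / (0.55·0.2126 + 0.5·0.7874) ≈ 0.2290
After 'tails': P(biased) = 0.45·0.2290 / (0.45·0.2290 + 0.5·0.7710) ≈ 0.2109
After 'heads': P(biased) = 0.55·0.2109 / (0.55·0.2109 + 0.5·0.7891) ≈ 0.2272

0.227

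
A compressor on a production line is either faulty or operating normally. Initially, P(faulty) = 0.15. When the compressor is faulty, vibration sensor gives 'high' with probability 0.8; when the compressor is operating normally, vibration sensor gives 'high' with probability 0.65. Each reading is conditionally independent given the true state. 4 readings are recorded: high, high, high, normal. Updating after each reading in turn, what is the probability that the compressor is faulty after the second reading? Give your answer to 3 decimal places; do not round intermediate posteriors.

Apply Bayes' rule sequentially, carrying P(faulty) forward.
After 'high': P(faulty) = 0.8·0.1500 / (0.8·0.1500 + 0.65·0.8500) ≈ 0.1784
After 'high': P(faulty) = 0.8·0.1784 / (0.8·0.1784 + 0.65·0.8216) ≈ 0.2109

0.211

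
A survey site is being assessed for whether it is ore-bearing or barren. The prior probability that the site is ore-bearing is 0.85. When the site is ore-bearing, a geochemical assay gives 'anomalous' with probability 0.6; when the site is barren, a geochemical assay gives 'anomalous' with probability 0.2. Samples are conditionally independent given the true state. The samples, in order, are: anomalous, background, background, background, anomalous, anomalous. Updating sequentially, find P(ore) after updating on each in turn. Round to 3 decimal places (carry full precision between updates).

After 'anomalous': P(ore) = 0.6·0.8500 / (0.6·0.8500 + 0.2·0.1500) ≈ 0.9444
After 'background': P(ore) = 0.4·0.9444 / (0.4·0.9444 + 0.8·0.0556) ≈ 0.8947
After 'background': P(ore) = 0.4·0.8947 / (0.4·0.8947 + 0.8·0.1053) ≈ 0.8095
After 'background': P(ore) = 0.4·0.8095 / (0.4·0.8095 + 0.8·0.1905) ≈ 0.6800
After 'anomalous': P(ore) = 0.6·0.6800 / (0.6·0.6800 + 0.2·0.3200) ≈ 0.8644
After 'anomalous': P(ore) = 0.6·0.8644 / (0.6·0.8644 + 0.2·0.1356) ≈ 0.9503

0.950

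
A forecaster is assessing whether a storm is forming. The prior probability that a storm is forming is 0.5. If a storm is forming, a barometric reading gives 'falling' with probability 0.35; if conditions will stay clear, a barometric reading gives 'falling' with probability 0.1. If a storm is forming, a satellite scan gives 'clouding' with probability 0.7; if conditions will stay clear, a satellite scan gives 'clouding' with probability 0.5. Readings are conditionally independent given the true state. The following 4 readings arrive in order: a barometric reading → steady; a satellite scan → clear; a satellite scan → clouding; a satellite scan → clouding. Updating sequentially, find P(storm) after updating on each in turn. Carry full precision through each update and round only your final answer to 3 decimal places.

0.459

After a barometric reading='steady': P(storm) = 0.65·0.5000 / (0.65·0.5000 + 0.9·0.5000) ≈ 0.4194
After a satellite scan='clear': P(storm) = 0.3·0.4194 / (0.3·0.4194 + 0.5·0.5806) ≈ 0.3023
After a satellite scan='clouding': P(storm) = 0.7·0.3023 / (0.7·0.3023 + 0.5·0.6977) ≈ 0.3776
After a satellite scan='clouding': P(storm) = 0.7·0.3776 / (0.7·0.3776 + 0.5·0.6224) ≈ 0.4593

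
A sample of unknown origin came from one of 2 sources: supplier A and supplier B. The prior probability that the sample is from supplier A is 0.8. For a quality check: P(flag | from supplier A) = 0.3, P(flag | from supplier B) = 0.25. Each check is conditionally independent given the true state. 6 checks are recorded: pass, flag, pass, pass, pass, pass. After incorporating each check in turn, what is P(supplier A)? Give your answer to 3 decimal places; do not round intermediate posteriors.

After 'pass': P(supplier A) = 0.7·0.8000 / (0.7·0.8000 + 0.75·0.2000) ≈ 0.7887
After 'flag': P(supplier A) = 0.3·0.7887 / (0.3·0.7887 + 0.25·0.2113) ≈ 0.8175
After 'pass': P(supplier A) = 0.7·0.8175 / (0.7·0.8175 + 0.75·0.1825) ≈ 0.8070
After 'pass': P(supplier A) = 0.7·0.8070 / (0.7·0.8070 + 0.75·0.1930) ≈ 0.7960
After 'pass': P(supplier A) = 0.7·0.7960 / (0.7·0.7960 + 0.75·0.2040) ≈ 0.7846
After 'pass': P(supplier A) = 0.7·0.7846 / (0.7·0.7846 + 0.75·0.2154) ≈ 0.7727

0.773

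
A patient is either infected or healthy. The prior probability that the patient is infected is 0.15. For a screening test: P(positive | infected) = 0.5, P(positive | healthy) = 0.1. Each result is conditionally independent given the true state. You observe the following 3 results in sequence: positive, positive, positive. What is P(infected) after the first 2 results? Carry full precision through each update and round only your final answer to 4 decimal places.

0.8152

After 'positive': P(infected) = 0.5·0.1500 / (0.5·0.1500 + 0.1·0.8500) ≈ 0.4688
After 'positive': P(infected) = 0.5·0.4688 / (0.5·0.4688 + 0.1·0.5312) ≈ 0.8152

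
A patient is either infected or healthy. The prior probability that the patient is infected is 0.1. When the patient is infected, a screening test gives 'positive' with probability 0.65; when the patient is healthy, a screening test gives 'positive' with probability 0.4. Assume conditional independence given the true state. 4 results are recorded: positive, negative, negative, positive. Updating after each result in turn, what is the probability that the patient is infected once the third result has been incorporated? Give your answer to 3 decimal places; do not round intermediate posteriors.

After 'positive': P(infected) = 0.65·0.1000 / (0.65·0.1000 + 0.4·0.9000) ≈ 0.1529
After 'negative': P(infected) = 0.35·0.1529 / (0.35·0.1529 + 0.6·0.8471) ≈ 0.0953
After 'negative': P(infected) = 0.35·0.0953 / (0.35·0.0953 + 0.6·0.9047) ≈ 0.0579

0.058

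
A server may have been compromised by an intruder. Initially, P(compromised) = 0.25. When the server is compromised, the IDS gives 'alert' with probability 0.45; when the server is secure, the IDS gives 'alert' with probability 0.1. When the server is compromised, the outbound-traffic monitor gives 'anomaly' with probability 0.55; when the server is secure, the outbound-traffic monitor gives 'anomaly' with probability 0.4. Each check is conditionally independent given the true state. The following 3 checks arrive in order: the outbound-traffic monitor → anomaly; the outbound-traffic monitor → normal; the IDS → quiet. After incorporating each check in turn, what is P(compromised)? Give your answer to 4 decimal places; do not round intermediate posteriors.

0.1736

After the outbound-traffic monitor='anomaly': P(compromised) = 0.55·0.2500 / (0.55·0.2500 + 0.4·0.7500) ≈ 0.3143
After the outbound-traffic monitor='normal': P(compromised) = 0.45·0.3143 / (0.45·0.3143 + 0.6·0.6857) ≈ 0.2558
After the IDS='quiet': P(compromised) = 0.55·0.2558 / (0.55·0.2558 + 0.9·0.7442) ≈ 0.1736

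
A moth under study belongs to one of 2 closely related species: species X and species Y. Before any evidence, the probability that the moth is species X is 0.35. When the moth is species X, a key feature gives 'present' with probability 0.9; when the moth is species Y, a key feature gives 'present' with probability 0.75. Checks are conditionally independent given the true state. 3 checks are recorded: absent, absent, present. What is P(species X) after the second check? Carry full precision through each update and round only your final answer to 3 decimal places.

After 'absent': P(species X) = 0.1·0.3500 / (0.1·0.3500 + 0.25·0.6500) ≈ 0.1772
After 'absent': P(species X) = 0.1·0.1772 / (0.1·0.1772 + 0.25·0.8228) ≈ 0.0793

0.079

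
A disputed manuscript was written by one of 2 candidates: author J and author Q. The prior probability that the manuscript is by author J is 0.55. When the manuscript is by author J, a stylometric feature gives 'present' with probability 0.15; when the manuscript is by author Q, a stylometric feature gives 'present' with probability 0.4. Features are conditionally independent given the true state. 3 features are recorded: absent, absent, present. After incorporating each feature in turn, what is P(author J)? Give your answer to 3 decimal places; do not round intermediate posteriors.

After 'absent': P(author J) = 0.85·0.5500 / (0.85·0.5500 + 0.6·0.4500) ≈ 0.6339
After 'absent': P(author J) = 0.85·0.6339 / (0.85·0.6339 + 0.6·0.3661) ≈ 0.7104
After 'present': P(author J) = 0.15·0.7104 / (0.15·0.7104 + 0.4·0.2896) ≈ 0.4791

0.479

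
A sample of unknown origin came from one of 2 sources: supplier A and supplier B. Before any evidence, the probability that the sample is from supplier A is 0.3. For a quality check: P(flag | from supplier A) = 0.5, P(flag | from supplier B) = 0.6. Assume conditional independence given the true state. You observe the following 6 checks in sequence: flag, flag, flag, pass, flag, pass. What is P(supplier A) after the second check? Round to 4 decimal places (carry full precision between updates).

0.2294

Each posterior becomes the prior for the next update.
After 'flag': P(supplier A) = 0.5·0.3000 / (0.5·0.3000 + 0.6·0.7000) ≈ 0.2632
After 'flag': P(supplier A) = 0.5·0.2632 / (0.5·0.2632 + 0.6·0.7368) ≈ 0.2294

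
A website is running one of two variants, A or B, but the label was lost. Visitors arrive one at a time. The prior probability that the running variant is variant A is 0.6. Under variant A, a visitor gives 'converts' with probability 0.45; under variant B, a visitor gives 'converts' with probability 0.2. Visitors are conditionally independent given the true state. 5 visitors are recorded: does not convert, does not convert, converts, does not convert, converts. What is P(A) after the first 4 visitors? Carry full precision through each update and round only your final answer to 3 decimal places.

After 'does not convert': P(A) = 0.55·0.6000 / (0.55·0.6000 + 0.8·0.4000) ≈ 0.5077
After 'does not convert': P(A) = 0.55·0.5077 / (0.55·0.5077 + 0.8·0.4923) ≈ 0.4149
After 'converts': P(A) = 0.45·0.4149 / (0.45·0.4149 + 0.2·0.5851) ≈ 0.6147
After 'does not convert': P(A) = 0.55·0.6147 / (0.55·0.6147 + 0.8·0.3853) ≈ 0.5231

0.523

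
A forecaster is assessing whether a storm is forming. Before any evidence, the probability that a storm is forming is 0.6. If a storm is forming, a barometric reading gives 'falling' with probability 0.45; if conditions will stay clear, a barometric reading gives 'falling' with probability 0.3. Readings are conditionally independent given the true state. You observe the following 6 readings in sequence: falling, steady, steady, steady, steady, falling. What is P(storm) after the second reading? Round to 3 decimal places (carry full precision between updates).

0.639

Each posterior becomes the prior for the next update.
After 'falling': P(storm) = 0.45·0.6000 / (0.45·0.6000 + 0.3·0.4000) ≈ 0.6923
After 'steady': P(storm) = 0.55·0.6923 / (0.55·0.6923 + 0.7·0.3077) ≈ 0.6387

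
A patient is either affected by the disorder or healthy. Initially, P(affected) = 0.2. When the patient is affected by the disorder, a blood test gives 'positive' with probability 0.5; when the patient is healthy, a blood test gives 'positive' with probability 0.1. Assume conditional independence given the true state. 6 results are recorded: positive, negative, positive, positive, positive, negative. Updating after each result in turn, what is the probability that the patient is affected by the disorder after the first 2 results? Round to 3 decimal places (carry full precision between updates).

After 'positive': P(affected) = 0.5·0.2000 / (0.5·0.2000 + 0.1·0.8000) ≈ 0.5556
After 'negative': P(affected) = 0.5·0.5556 / (0.5·0.5556 + 0.9·0.4444) ≈ 0.4098

0.410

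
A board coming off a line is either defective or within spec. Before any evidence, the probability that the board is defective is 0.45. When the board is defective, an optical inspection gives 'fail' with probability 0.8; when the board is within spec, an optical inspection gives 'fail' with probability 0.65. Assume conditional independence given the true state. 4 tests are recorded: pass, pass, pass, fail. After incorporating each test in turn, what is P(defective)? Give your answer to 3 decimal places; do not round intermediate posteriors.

After 'pass': P(defective) = 0.2·0.4500 / (0.2·0.4500 + 0.35·0.5500) ≈ 0.3186
After 'pass': P(defective) = 0.2·0.3186 / (0.2·0.3186 + 0.35·0.6814) ≈ 0.2108
After 'pass': P(defective) = 0.2·0.2108 / (0.2·0.2108 + 0.35·0.7892) ≈ 0.1324
After 'fail': P(defective) = 0.8·0.1324 / (0.8·0.1324 + 0.65·0.8676) ≈ 0.1582

0.158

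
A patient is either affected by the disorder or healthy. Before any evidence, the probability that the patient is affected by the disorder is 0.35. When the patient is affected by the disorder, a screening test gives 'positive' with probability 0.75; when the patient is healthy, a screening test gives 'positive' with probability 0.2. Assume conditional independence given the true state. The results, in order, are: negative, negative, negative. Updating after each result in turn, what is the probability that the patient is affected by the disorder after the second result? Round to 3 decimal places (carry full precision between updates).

0.050

Each posterior becomes the prior for the next update.
After 'negative': P(affected) = 0.25·0.3500 / (0.25·0.3500 + 0.8·0.6500) ≈ 0.1440
After 'negative': P(affected) = 0.25·0.1440 / (0.25·0.1440 + 0.8·0.8560) ≈ 0.0500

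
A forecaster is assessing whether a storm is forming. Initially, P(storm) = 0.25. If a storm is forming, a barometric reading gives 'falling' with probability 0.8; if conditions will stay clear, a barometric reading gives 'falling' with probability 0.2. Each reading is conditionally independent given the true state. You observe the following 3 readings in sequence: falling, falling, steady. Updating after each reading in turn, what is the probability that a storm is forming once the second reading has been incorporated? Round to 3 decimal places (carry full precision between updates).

Apply Bayes' rule sequentially, carrying P(storm) forward.
After 'falling': P(storm) = 0.8·0.2500 / (0.8·0.2500 + 0.2·0.7500) ≈ 0.5714
After 'falling': P(storm) = 0.8·0.5714 / (0.8·0.5714 + 0.2·0.4286) ≈ 0.8421

0.842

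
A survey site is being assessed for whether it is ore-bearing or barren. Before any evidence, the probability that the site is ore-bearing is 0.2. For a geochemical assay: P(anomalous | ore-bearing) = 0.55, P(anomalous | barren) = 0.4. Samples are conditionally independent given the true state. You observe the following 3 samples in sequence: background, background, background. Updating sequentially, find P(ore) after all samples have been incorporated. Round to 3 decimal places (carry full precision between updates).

0.095

After 'background': P(ore) = 0.45·0.2000 / (0.45·0.2000 + 0.6·0.8000) ≈ 0.1579
After 'background': P(ore) = 0.45·0.1579 / (0.45·0.1579 + 0.6·0.8421) ≈ 0.1233
After 'background': P(ore) = 0.45·0.1233 / (0.45·0.1233 + 0.6·0.8767) ≈ 0.0954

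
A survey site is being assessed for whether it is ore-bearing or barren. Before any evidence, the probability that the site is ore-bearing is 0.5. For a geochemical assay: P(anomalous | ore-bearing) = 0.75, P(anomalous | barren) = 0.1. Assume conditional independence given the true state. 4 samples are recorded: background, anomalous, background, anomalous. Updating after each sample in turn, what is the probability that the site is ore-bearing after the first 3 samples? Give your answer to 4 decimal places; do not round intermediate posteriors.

0.3666

After 'background': P(ore) = 0.25·0.5000 / (0.25·0.5000 + 0.9·0.5000) ≈ 0.2174
After 'anomalous': P(ore) = 0.75·0.2174 / (0.75·0.2174 + 0.1·0.7826) ≈ 0.6757
After 'background': P(ore) = 0.25·0.6757 / (0.25·0.6757 + 0.9·0.3243) ≈ 0.3666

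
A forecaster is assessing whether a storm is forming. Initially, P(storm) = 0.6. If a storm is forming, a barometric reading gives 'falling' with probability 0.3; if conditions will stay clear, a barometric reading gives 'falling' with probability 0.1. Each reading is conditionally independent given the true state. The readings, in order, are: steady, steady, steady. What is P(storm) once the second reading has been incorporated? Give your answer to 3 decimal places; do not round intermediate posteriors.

0.476

After 'steady': P(storm) = 0.7·0.6000 / (0.7·0.6000 + 0.9·0.4000) ≈ 0.5385
After 'steady': P(storm) = 0.7·0.5385 / (0.7·0.5385 + 0.9·0.4615) ≈ 0.4757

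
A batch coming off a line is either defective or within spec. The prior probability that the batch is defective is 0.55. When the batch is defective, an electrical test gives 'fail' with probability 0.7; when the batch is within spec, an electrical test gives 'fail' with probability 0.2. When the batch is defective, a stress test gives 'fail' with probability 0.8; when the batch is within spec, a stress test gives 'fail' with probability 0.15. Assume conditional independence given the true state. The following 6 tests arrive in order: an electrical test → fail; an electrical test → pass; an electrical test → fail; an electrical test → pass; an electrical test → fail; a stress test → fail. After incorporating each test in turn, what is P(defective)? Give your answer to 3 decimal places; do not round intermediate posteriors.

After an electrical test='fail': P(defective) = 0.7·0.5500 / (0.7·0.5500 + 0.2·0.4500) ≈ 0.8105
After an electrical test='pass': P(defective) = 0.3·0.8105 / (0.3·0.8105 + 0.8·0.1895) ≈ 0.6160
After an electrical test='fail': P(defective) = 0.7·0.6160 / (0.7·0.6160 + 0.2·0.3840) ≈ 0.8488
After an electrical test='pass': P(defective) = 0.3·0.8488 / (0.3·0.8488 + 0.8·0.1512) ≈ 0.6780
After an electrical test='fail': P(defective) = 0.7·0.6780 / (0.7·0.6780 + 0.2·0.3220) ≈ 0.8805
After a stress test='fail': P(defective) = 0.8·0.8805 / (0.8·0.8805 + 0.15·0.1195) ≈ 0.9752

0.975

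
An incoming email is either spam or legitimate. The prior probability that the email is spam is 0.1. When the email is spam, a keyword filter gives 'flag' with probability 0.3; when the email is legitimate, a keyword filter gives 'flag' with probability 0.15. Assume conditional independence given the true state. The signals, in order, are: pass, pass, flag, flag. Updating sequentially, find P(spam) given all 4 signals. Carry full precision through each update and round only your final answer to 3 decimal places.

After 'pass': P(spam) = 0.7·0.1000 / (0.7·0.1000 + 0.85·0.9000) ≈ 0.0838
After 'pass': P(spam) = 0.7·0.0838 / (0.7·0.0838 + 0.85·0.9162) ≈ 0.0701
After 'flag': P(spam) = 0.3·0.0701 / (0.3·0.0701 + 0.15·0.9299) ≈ 0.1310
After 'flag': P(spam) = 0.3·0.1310 / (0.3·0.1310 + 0.15·0.8690) ≈ 0.2316

0.232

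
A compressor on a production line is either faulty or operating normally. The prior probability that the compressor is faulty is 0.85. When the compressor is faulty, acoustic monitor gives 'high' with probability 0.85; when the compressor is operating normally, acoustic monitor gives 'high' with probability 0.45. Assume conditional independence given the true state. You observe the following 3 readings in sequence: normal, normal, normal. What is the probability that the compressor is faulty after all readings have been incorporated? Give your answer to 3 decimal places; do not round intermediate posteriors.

0.103

After 'normal': P(faulty) = 0.15·0.8500 / (0.15·0.8500 + 0.55·0.1500) ≈ 0.6071
After 'normal': P(faulty) = 0.15·0.6071 / (0.15·0.6071 + 0.55·0.3929) ≈ 0.2965
After 'normal': P(faulty) = 0.15·0.2965 / (0.15·0.2965 + 0.55·0.7035) ≈ 0.1031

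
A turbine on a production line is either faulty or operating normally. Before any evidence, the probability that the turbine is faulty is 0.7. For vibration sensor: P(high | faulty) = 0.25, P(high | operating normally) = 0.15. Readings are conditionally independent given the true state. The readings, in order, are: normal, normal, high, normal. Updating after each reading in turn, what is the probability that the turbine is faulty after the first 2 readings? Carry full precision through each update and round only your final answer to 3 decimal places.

Apply Bayes' rule sequentially, carrying P(faulty) forward.
After 'normal': P(faulty) = 0.75·0.7000 / (0.75·0.7000 + 0.85·0.3000) ≈ 0.6731
After 'normal': P(faulty) = 0.75·0.6731 / (0.75·0.6731 + 0.85·0.3269) ≈ 0.6450

0.645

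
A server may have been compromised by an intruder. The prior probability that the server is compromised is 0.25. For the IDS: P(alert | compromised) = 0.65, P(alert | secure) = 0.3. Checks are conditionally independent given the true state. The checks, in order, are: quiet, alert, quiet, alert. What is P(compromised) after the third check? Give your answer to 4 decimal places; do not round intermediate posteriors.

0.1529

After 'quiet': P(compromised) = 0.35·0.2500 / (0.35·0.2500 + 0.7·0.7500) ≈ 0.1429
After 'alert': P(compromised) = 0.65·0.1429 / (0.65·0.1429 + 0.3·0.8571) ≈ 0.2653
After 'quiet': P(compromised) = 0.35·0.2653 / (0.35·0.2653 + 0.7·0.7347) ≈ 0.1529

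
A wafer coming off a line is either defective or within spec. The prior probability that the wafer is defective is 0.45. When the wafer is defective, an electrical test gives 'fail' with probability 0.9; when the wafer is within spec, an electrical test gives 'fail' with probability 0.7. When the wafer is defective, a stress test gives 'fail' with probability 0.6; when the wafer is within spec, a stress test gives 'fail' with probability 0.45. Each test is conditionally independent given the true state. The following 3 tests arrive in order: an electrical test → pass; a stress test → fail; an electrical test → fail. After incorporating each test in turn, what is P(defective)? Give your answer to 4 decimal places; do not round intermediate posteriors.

0.3186

After an electrical test='pass': P(defective) = 0.1·0.4500 / (0.1·0.4500 + 0.3·0.5500) ≈ 0.2143
After a stress test='fail': P(defective) = 0.6·0.2143 / (0.6·0.2143 + 0.45·0.7857) ≈ 0.2667
After an electrical test='fail': P(defective) = 0.9·0.2667 / (0.9·0.2667 + 0.7·0.7333) ≈ 0.3186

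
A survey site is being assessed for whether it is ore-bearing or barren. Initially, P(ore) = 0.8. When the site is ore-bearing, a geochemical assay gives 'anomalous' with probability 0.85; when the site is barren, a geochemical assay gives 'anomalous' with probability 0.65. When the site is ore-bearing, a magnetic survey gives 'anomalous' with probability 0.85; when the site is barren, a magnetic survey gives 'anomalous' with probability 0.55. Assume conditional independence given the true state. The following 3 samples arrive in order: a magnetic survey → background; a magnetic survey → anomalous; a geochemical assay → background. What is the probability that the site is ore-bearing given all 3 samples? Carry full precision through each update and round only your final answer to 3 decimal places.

0.469

After a magnetic survey='background': P(ore) = 0.15·0.8000 / (0.15·0.8000 + 0.45·0.2000) ≈ 0.5714
After a magnetic survey='anomalous': P(ore) = 0.85·0.5714 / (0.85·0.5714 + 0.55·0.4286) ≈ 0.6733
After a geochemical assay='background': P(ore) = 0.15·0.6733 / (0.15·0.6733 + 0.35·0.3267) ≈ 0.4690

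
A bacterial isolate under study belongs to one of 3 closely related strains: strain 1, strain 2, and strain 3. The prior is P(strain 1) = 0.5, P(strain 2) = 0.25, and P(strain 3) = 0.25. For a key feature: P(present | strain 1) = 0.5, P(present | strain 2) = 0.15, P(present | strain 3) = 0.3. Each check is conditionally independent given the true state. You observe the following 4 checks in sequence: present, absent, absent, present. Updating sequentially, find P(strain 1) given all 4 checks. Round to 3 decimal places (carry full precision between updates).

0.674

Apply Bayes' rule sequentially, carrying P(strain 1) forward.
After 'present': normaliser = 0.5·0.5000 + 0.15·0.2500 + 0.3·0.2500; P(strain 1) ≈ 0.6897, P(strain 2) ≈ 0.1034, P(strain 3) ≈ 0.2069
After 'absent': normaliser = 0.5·0.6897 + 0.85·0.1034 + 0.7·0.2069; P(strain 1) ≈ 0.5970, P(strain 2) ≈ 0.1522, P(strain 3) ≈ 0.2507
After 'absent': normaliser = 0.5·0.5970 + 0.85·0.1522 + 0.7·0.2507; P(strain 1) ≈ 0.4947, P(strain 2) ≈ 0.2144, P(strain 3) ≈ 0.2909
After 'present': normaliser = 0.5·0.4947 + 0.15·0.2144 + 0.3·0.2909; P(strain 1) ≈ 0.6744, P(strain 2) ≈ 0.0877, P(strain 3) ≈ 0.2379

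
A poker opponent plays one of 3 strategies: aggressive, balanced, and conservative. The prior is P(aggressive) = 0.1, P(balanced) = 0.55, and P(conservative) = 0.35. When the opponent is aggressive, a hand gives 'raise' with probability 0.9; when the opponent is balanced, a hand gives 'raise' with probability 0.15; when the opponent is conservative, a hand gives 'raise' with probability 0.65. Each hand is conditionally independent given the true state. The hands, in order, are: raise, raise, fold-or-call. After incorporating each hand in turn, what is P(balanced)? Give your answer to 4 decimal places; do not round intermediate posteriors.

0.1495

Apply Bayes' rule sequentially, carrying P(balanced) forward.
After 'raise': normaliser = 0.9·0.1000 + 0.15·0.5500 + 0.65·0.3500; P(aggressive) ≈ 0.2250, P(balanced) ≈ 0.2062, P(conservative) ≈ 0.5687
After 'raise': normaliser = 0.9·0.2250 + 0.15·0.2062 + 0.65·0.5687; P(aggressive) ≈ 0.3358, P(balanced) ≈ 0.0513, P(conservative) ≈ 0.6130
After 'fold-or-call': normaliser = 0.1·0.3358 + 0.85·0.0513 + 0.35·0.6130; P(aggressive) ≈ 0.1151, P(balanced) ≈ 0.1495, P(conservative) ≈ 0.7354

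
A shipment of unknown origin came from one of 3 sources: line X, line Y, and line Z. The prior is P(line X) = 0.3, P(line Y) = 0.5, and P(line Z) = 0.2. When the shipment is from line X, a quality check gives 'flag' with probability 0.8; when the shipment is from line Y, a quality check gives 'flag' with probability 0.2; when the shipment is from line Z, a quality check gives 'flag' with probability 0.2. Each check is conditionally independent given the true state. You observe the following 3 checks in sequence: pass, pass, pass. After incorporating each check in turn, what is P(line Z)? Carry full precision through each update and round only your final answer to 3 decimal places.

After 'pass': normaliser = 0.2·0.3000 + 0.8·0.5000 + 0.8·0.2000; P(line X) ≈ 0.0968, P(line Y) ≈ 0.6452, P(line Z) ≈ 0.2581
After 'pass': normaliser = 0.2·0.0968 + 0.8·0.6452 + 0.8·0.2581; P(line X) ≈ 0.0261, P(line Y) ≈ 0.6957, P(line Z) ≈ 0.2783
After 'pass': normaliser = 0.2·0.0261 + 0.8·0.6957 + 0.8·0.2783; P(line X) ≈ 0.0067, P(line Y) ≈ 0.7095, P(line Z) ≈ 0.2838

0.284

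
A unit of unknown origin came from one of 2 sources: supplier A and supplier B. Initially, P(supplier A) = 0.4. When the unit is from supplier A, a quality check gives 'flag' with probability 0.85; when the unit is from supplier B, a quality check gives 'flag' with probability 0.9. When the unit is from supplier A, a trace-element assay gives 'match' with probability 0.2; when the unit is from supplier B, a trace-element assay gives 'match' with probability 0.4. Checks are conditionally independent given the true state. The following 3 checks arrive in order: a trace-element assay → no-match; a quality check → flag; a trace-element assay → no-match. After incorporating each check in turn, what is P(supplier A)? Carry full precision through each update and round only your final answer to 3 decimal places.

Each posterior becomes the prior for the next update.
After a trace-element assay='no-match': P(supplier A) = 0.8·0.4000 / (0.8·0.4000 + 0.6·0.6000) ≈ 0.4706
After a quality check='flag': P(supplier A) = 0.85·0.4706 / (0.85·0.4706 + 0.9·0.5294) ≈ 0.4564
After a trace-element assay='no-match': P(supplier A) = 0.8·0.4564 / (0.8·0.4564 + 0.6·0.5436) ≈ 0.5282

0.528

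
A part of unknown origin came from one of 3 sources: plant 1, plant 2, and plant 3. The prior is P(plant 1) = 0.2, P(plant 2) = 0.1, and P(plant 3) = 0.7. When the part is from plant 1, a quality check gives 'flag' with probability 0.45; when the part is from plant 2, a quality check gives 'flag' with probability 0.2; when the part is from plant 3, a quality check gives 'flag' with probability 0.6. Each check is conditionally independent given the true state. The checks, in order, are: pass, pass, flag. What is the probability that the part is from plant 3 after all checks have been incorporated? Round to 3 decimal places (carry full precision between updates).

0.627

After 'pass': normaliser = 0.55·0.2000 + 0.8·0.1000 + 0.4·0.7000; P(plant 1) ≈ 0.2340, P(plant 2) ≈ 0.1702, P(plant 3) ≈ 0.5957
After 'pass': normaliser = 0.55·0.2340 + 0.8·0.1702 + 0.4·0.5957; P(plant 1) ≈ 0.2558, P(plant 2) ≈ 0.2706, P(plant 3) ≈ 0.4736
After 'flag': normaliser = 0.45·0.2558 + 0.2·0.2706 + 0.6·0.4736; P(plant 1) ≈ 0.2539, P(plant 2) ≈ 0.1194, P(plant 3) ≈ 0.6267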